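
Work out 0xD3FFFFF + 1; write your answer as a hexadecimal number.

0xD400000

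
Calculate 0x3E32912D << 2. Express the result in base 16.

0xF8CA44B4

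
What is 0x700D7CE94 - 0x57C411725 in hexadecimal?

0x18496B76F

Subtract column by column in base 16:
  4-5 → F (borrow)
  9-2-1 → 6
  E-7 → 7
  C-1 → B
  7-1 → 6
  D-4 → 9
  0-C → 4 (borrow)
  0-7-1 → 8 (borrow)
  7-5-1 → 1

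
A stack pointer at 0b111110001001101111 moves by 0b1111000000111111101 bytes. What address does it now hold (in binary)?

Add column by column in base 2, right to left:
  1+1 = 0 carry 1
  1+0+1 = 0 carry 1
  1+1+1 = 1 carry 1
  1+1+1 = 1 carry 1
  0+1+1 = 0 carry 1
  1+1+1 = 1 carry 1
  1+1+1 = 1 carry 1
  0+1+1 = 0 carry 1
  0+1+1 = 0 carry 1
  1+0+1 = 0 carry 1
  0+0+1 = 1
  0+0 = 0
  0+0 = 0
  1+0 = 1
  1+0 = 1
  1+1 = 0 carry 1
  1+1+1 = 1 carry 1
  1+1+1 = 1 carry 1
  0+1+1 = 0 carry 1
  final carry 1

0b10110110010001101100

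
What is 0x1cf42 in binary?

Expand each hex digit to 4 bits: 1=0001 c=1100 f=1111 4=0100 2=0010.

0b11100111101000010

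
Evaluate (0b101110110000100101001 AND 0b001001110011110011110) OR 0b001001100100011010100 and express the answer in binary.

0b101110110000100101001 AND 0b001001110011110011110 = 0b001000110000100001000.
Then OR with 0b001001100100011010100.

0b1001110100111011100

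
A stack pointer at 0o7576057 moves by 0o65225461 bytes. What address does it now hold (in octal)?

Add column by column in base 8, right to left:
  7+1 = 0 carry 1
  5+6+1 = 4 carry 1
  0+4+1 = 5
  6+5 = 3 carry 1
  7+2+1 = 2 carry 1
  5+2+1 = 0 carry 1
  7+5+1 = 5 carry 1
  0+6+1 = 7

0o75023540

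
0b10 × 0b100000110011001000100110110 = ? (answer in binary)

Multiply each base-2 digit by 2, carrying:
  0×2 = 0 → write 0
  1×2 = 2 → write 0 carry 1
  1×2+1 = 3 → write 1 carry 1
  0×2+1 = 1 → write 1
  1×2 = 2 → write 0 carry 1
  1×2+1 = 3 → write 1 carry 1
  0×2+1 = 1 → write 1
  0×2 = 0 → write 0
  1×2 = 2 → write 0 carry 1
  0×2+1 = 1 → write 1
  0×2 = 0 → write 0
  0×2 = 0 → write 0
  1×2 = 2 → write 0 carry 1
  0×2+1 = 1 → write 1
  0×2 = 0 → write 0
  1×2 = 2 → write 0 carry 1
  1×2+1 = 3 → write 1 carry 1
  0×2+1 = 1 → write 1
  0×2 = 0 → write 0
  1×2 = 2 → write 0 carry 1
  1×2+1 = 3 → write 1 carry 1
  0×2+1 = 1 → write 1
  0×2 = 0 → write 0
  0×2 = 0 → write 0
  0×2 = 0 → write 0
  0×2 = 0 → write 0
  1×2 = 2 → write 0 carry 1
  remaining carry: 1

0b1000001100110010001001101100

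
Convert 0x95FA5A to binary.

0b100101011111101001011010

Expand each hex digit to 4 bits: 9=1001 5=0101 F=1111 A=1010 5=0101 A=1010.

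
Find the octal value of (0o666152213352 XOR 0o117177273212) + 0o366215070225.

0o1357242150365

First 0o666152213352 XOR 0o117177273212 = 0o771025060140.
Add column by column in base 8, right to left:
  0+5 = 5
  4+2 = 6
  1+2 = 3
  0+0 = 0
  6+7 = 5 carry 1
  0+0+1 = 1
  5+5 = 2 carry 1
  2+1+1 = 4
  0+2 = 2
  1+6 = 7
  7+6 = 5 carry 1
  7+3+1 = 3 carry 1
  final carry 1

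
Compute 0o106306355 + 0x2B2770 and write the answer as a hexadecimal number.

0x144B45D

0o106306355 = 0x1198CED in hexadecimal.
Add column by column in base 16, right to left:
  D+0 = D
  E+7 = 5 carry 1
  C+7+1 = 4 carry 1
  8+2+1 = B
  9+B = 4 carry 1
  1+2+1 = 4
  1+0 = 1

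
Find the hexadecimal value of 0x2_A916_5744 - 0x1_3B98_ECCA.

0x16D7D6A7A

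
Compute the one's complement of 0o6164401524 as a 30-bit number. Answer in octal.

Each oct digit d becomes 7−d:
  6→1, 1→6, 6→1, 4→3, 4→3, 0→7, 1→6, 5→2, 2→5, 4→3

0o1613376253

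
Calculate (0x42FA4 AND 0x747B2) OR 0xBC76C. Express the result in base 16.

0xFC7EC

0x42FA4 AND 0x747B2 = 0x407A0.
Then OR with 0xBC76C.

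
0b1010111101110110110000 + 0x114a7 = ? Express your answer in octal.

0o13171127

0b1010111101110110110000 = 0o12756660 in octal.
0x114a7 = 0o212247 in octal.
Add column by column in base 8, right to left:
  0+7 = 7
  6+4 = 2 carry 1
  6+2+1 = 1 carry 1
  6+2+1 = 1 carry 1
  5+1+1 = 7
  7+2 = 1 carry 1
  2+0+1 = 3
  1+0 = 1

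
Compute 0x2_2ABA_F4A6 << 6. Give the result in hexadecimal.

0x8AAEBD2980

6 bits is not a whole number of base-16 digits; in binary: 1000101010101110101111010010100110 << 6 = 1000101010101110101111010010100110000000.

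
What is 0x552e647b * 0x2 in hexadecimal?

Multiply each base-16 digit by 2, carrying:
  b×2 = 22 → write 6 carry 1
  7×2+1 = 15 → write f
  4×2 = 8 → write 8
  6×2 = 12 → write c
  e×2 = 28 → write c carry 1
  2×2+1 = 5 → write 5
  5×2 = 10 → write a
  5×2 = 10 → write a

0xaa5cc8f6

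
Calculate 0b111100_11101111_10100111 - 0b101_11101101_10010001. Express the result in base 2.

Subtract column by column in base 2:
  1-1 → 0
  1-0 → 1
  1-0 → 1
  0-0 → 0
  0-1 → 1 (borrow)
  1-0-1 → 0
  0-0 → 0
  1-1 → 0
  1-1 → 0
  1-0 → 1
  1-1 → 0
  1-1 → 0
  0-0 → 0
  1-1 → 0
  1-1 → 0
  1-1 → 0
  0-1 → 1 (borrow)
  0-0-1 → 1 (borrow)
  1-1-1 → 1 (borrow)
  1-0-1 → 0
  1-0 → 1
  1-0 → 1

0b1101110000001000010110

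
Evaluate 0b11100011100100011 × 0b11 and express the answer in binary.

0b1010101010101101001

Multiply each base-2 digit by 3, carrying:
  1×3 = 3 → write 1 carry 1
  1×3+1 = 4 → write 0 carry 2
  0×3+2 = 2 → write 0 carry 1
  0×3+1 = 1 → write 1
  0×3 = 0 → write 0
  1×3 = 3 → write 1 carry 1
  0×3+1 = 1 → write 1
  0×3 = 0 → write 0
  1×3 = 3 → write 1 carry 1
  1×3+1 = 4 → write 0 carry 2
  1×3+2 = 5 → write 1 carry 2
  0×3+2 = 2 → write 0 carry 1
  0×3+1 = 1 → write 1
  0×3 = 0 → write 0
  1×3 = 3 → write 1 carry 1
  1×3+1 = 4 → write 0 carry 2
  1×3+2 = 5 → write 1 carry 2
  remaining carry: 10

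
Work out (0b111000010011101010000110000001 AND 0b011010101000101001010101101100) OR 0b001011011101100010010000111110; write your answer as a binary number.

0b11011011101101010010100111110

0b111000010011101010000110000001 AND 0b011010101000101001010101101100 = 0b011000000000101000000100000000.
Then OR with 0b001011011101100010010000111110.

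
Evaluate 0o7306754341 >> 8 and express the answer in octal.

8 bits is not a whole number of base-8 digits; in binary: 111011000110111101100011100001 >> 8 = 1110110001101111011000.

0o16615730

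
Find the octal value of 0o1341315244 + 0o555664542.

Add column by column in base 8, right to left:
  4+2 = 6
  4+4 = 0 carry 1
  2+5+1 = 0 carry 1
  5+4+1 = 2 carry 1
  1+6+1 = 0 carry 1
  3+6+1 = 2 carry 1
  1+5+1 = 7
  4+5 = 1 carry 1
  3+5+1 = 1 carry 1
  1+0+1 = 2

0o2117202006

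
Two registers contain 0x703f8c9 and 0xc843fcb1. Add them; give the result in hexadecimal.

Add column by column in base 16, right to left:
  9+1 = a
  c+b = 7 carry 1
  8+c+1 = 5 carry 1
  f+f+1 = f carry 1
  3+3+1 = 7
  0+4 = 4
  7+8 = f
  0+c = c

0xcf47f57a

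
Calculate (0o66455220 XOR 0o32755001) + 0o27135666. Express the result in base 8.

First 0o66455220 XOR 0o32755001 = 0o54300221.
Add column by column in base 8, right to left:
  1+6 = 7
  2+6 = 0 carry 1
  2+6+1 = 1 carry 1
  0+5+1 = 6
  0+3 = 3
  3+1 = 4
  4+7 = 3 carry 1
  5+2+1 = 0 carry 1
  final carry 1

0o103436107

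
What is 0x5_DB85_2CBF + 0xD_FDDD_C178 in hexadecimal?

0x13D962EE37

Add column by column in base 16, right to left:
  F+8 = 7 carry 1
  B+7+1 = 3 carry 1
  C+1+1 = E
  2+C = E
  5+D = 2 carry 1
  8+D+1 = 6 carry 1
  B+D+1 = 9 carry 1
  D+F+1 = D carry 1
  5+D+1 = 3 carry 1
  final carry 1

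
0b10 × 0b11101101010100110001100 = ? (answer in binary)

0b111011010101001100011000

Multiply each base-2 digit by 2, carrying:
  0×2 = 0 → write 0
  0×2 = 0 → write 0
  1×2 = 2 → write 0 carry 1
  1×2+1 = 3 → write 1 carry 1
  0×2+1 = 1 → write 1
  0×2 = 0 → write 0
  0×2 = 0 → write 0
  1×2 = 2 → write 0 carry 1
  1×2+1 = 3 → write 1 carry 1
  0×2+1 = 1 → write 1
  0×2 = 0 → write 0
  1×2 = 2 → write 0 carry 1
  0×2+1 = 1 → write 1
  1×2 = 2 → write 0 carry 1
  0×2+1 = 1 → write 1
  1×2 = 2 → write 0 carry 1
  0×2+1 = 1 → write 1
  1×2 = 2 → write 0 carry 1
  1×2+1 = 3 → write 1 carry 1
  0×2+1 = 1 → write 1
  1×2 = 2 → write 0 carry 1
  1×2+1 = 3 → write 1 carry 1
  1×2+1 = 3 → write 1 carry 1
  remaining carry: 1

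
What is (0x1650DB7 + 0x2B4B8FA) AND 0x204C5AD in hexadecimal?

Add column by column in base 16, right to left:
  7+A = 1 carry 1
  B+F+1 = B carry 1
  D+8+1 = 6 carry 1
  0+B+1 = C
  5+4 = 9
  6+B = 1 carry 1
  1+2+1 = 4
Sum = 0x419C6B1; now AND with 0x204C5AD:
  4&2=0, 1&0=0, 9&4=0, C&C=C, 6&5=4, B&A=A, 1&D=1

0xC4A1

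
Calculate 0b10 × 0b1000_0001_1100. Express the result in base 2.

0b1000000111000

Multiply each base-2 digit by 2, carrying:
  0×2 = 0 → write 0
  0×2 = 0 → write 0
  1×2 = 2 → write 0 carry 1
  1×2+1 = 3 → write 1 carry 1
  1×2+1 = 3 → write 1 carry 1
  0×2+1 = 1 → write 1
  0×2 = 0 → write 0
  0×2 = 0 → write 0
  0×2 = 0 → write 0
  0×2 = 0 → write 0
  0×2 = 0 → write 0
  1×2 = 2 → write 0 carry 1
  remaining carry: 1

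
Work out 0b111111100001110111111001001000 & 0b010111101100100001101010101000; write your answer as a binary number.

AND bit by bit (1 only where both bits are 1):
  111111100001110111111001001000
& 010111101100100001101010101000
= 010111100000100001101000001000

0b010111100000100001101000001000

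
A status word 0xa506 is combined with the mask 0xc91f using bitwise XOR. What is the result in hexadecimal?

0x6c19

XOR each hex digit independently (no carries):
  a^c=6, 5^9=c, 0^1=1, 6^f=9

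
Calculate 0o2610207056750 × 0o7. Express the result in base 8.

0o23271661510530

Multiply each base-8 digit by 7, carrying:
  0×7 = 0 → write 0
  5×7 = 35 → write 3 carry 4
  7×7+4 = 53 → write 5 carry 6
  6×7+6 = 48 → write 0 carry 6
  5×7+6 = 41 → write 1 carry 5
  0×7+5 = 5 → write 5
  7×7 = 49 → write 1 carry 6
  0×7+6 = 6 → write 6
  2×7 = 14 → write 6 carry 1
  0×7+1 = 1 → write 1
  1×7 = 7 → write 7
  6×7 = 42 → write 2 carry 5
  2×7+5 = 19 → write 3 carry 2
  remaining carry: 2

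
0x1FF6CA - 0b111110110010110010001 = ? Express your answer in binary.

0x1FF6CA = 0b111111111011011001010 in binary.
Subtract column by column in base 2:
  0-1 → 1 (borrow)
  1-0-1 → 0
  0-0 → 0
  1-0 → 1
  0-1 → 1 (borrow)
  0-0-1 → 1 (borrow)
  1-0-1 → 0
  1-1 → 0
  0-1 → 1 (borrow)
  1-0-1 → 0
  1-1 → 0
  0-0 → 0
  1-0 → 1
  1-1 → 0
  1-1 → 0
  1-0 → 1
  1-1 → 0
  1-1 → 0
  1-1 → 0
  1-1 → 0
  1-1 → 0

0b1001000100111001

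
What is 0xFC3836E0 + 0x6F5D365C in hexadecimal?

Add column by column in base 16, right to left:
  0+C = C
  E+5 = 3 carry 1
  6+6+1 = D
  3+3 = 6
  8+D = 5 carry 1
  3+5+1 = 9
  C+F = B carry 1
  F+6+1 = 6 carry 1
  final carry 1

0x16B956D3C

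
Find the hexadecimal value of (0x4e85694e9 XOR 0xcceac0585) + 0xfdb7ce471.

First 0x4e85694e9 XOR 0xcceac0585 = 0x826fa916c.
Add column by column in base 16, right to left:
  c+1 = d
  6+7 = d
  1+4 = 5
  9+e = 7 carry 1
  a+c+1 = 7 carry 1
  f+7+1 = 7 carry 1
  6+b+1 = 2 carry 1
  2+d+1 = 0 carry 1
  8+f+1 = 8 carry 1
  final carry 1

0x18027775dd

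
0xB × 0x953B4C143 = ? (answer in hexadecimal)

0x6698C44DE1

Multiply each base-16 digit by 11, carrying:
  3×11 = 33 → write 1 carry 2
  4×11+2 = 46 → write E carry 2
  1×11+2 = 13 → write D
  C×11 = 132 → write 4 carry 8
  4×11+8 = 52 → write 4 carry 3
  B×11+3 = 124 → write C carry 7
  3×11+7 = 40 → write 8 carry 2
  5×11+2 = 57 → write 9 carry 3
  9×11+3 = 102 → write 6 carry 6
  remaining carry: 6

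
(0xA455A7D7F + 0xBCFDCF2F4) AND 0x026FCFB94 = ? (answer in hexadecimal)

0x4347010

Add column by column in base 16, right to left:
  F+4 = 3 carry 1
  7+F+1 = 7 carry 1
  D+2+1 = 0 carry 1
  7+F+1 = 7 carry 1
  A+C+1 = 7 carry 1
  5+D+1 = 3 carry 1
  5+F+1 = 5 carry 1
  4+C+1 = 1 carry 1
  A+B+1 = 6 carry 1
  final carry 1
Sum = 0x1615377073; now AND with 0x026FCFB94:
  1&0=0, 6&0=0, 1&2=0, 5&6=4, 3&F=3, 7&C=4, 7&F=7, 0&B=0, 7&9=1, 3&4=0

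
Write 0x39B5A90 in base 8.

0o346655220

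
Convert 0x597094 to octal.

0o26270224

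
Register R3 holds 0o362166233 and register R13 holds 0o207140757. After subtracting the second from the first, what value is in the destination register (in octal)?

0o153025254

Subtract column by column in base 8:
  3-7 → 4 (borrow)
  3-5-1 → 5 (borrow)
  2-7-1 → 2 (borrow)
  6-0-1 → 5
  6-4 → 2
  1-1 → 0
  2-7 → 3 (borrow)
  6-0-1 → 5
  3-2 → 1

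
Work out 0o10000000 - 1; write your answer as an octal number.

0o7777777

The trailing 7 digits are 0, so subtracting 1 borrows through: they become 7 and the next digit up decrements.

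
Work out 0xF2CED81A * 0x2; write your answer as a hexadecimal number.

Multiply each base-16 digit by 2, carrying:
  A×2 = 20 → write 4 carry 1
  1×2+1 = 3 → write 3
  8×2 = 16 → write 0 carry 1
  D×2+1 = 27 → write B carry 1
  E×2+1 = 29 → write D carry 1
  C×2+1 = 25 → write 9 carry 1
  2×2+1 = 5 → write 5
  F×2 = 30 → write E carry 1
  remaining carry: 1

0x1E59DB034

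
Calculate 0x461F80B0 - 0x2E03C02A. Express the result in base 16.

0x181BC086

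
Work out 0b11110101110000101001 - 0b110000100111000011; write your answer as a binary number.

Subtract column by column in base 2:
  1-1 → 0
  0-1 → 1 (borrow)
  0-0-1 → 1 (borrow)
  1-0-1 → 0
  0-0 → 0
  1-0 → 1
  0-1 → 1 (borrow)
  0-1-1 → 0 (borrow)
  0-1-1 → 0 (borrow)
  0-0-1 → 1 (borrow)
  1-0-1 → 0
  1-1 → 0
  1-0 → 1
  0-0 → 0
  1-0 → 1
  0-0 → 0
  1-1 → 0
  1-1 → 0
  1-0 → 1
  1-0 → 1

0b11000101001001100110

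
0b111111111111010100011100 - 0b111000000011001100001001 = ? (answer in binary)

Subtract column by column in base 2:
  0-1 → 1 (borrow)
  0-0-1 → 1 (borrow)
  1-0-1 → 0
  1-1 → 0
  1-0 → 1
  0-0 → 0
  0-0 → 0
  0-0 → 0
  1-1 → 0
  0-1 → 1 (borrow)
  1-0-1 → 0
  0-0 → 0
  1-1 → 0
  1-1 → 0
  1-0 → 1
  1-0 → 1
  1-0 → 1
  1-0 → 1
  1-0 → 1
  1-0 → 1
  1-0 → 1
  1-1 → 0
  1-1 → 0
  1-1 → 0

0b111111100001000010011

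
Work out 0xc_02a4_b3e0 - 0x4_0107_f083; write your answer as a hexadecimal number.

0x8019cc35d

Subtract column by column in base 16:
  0-3 → d (borrow)
  e-8-1 → 5
  3-0 → 3
  b-f → c (borrow)
  4-7-1 → c (borrow)
  a-0-1 → 9
  2-1 → 1
  0-0 → 0
  c-4 → 8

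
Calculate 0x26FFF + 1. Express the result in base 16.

The trailing 3 digits are F (max in base 16), so adding 1 cascades: they roll to 0 and the next digit up increments.

0x27000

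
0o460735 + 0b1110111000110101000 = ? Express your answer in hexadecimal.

0x9D385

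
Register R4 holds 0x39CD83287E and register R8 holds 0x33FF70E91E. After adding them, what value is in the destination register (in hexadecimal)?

Add column by column in base 16, right to left:
  E+E = C carry 1
  7+1+1 = 9
  8+9 = 1 carry 1
  2+E+1 = 1 carry 1
  3+0+1 = 4
  8+7 = F
  D+F = C carry 1
  C+F+1 = C carry 1
  9+3+1 = D
  3+3 = 6

0x6DCCF4119C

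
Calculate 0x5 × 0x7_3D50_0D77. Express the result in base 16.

0x2432904353

Multiply each base-16 digit by 5, carrying:
  7×5 = 35 → write 3 carry 2
  7×5+2 = 37 → write 5 carry 2
  D×5+2 = 67 → write 3 carry 4
  0×5+4 = 4 → write 4
  0×5 = 0 → write 0
  5×5 = 25 → write 9 carry 1
  D×5+1 = 66 → write 2 carry 4
  3×5+4 = 19 → write 3 carry 1
  7×5+1 = 36 → write 4 carry 2
  remaining carry: 2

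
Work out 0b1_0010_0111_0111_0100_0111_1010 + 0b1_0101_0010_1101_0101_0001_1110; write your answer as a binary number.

0b10011110100100100110011000

Add column by column in base 2, right to left:
  0+0 = 0
  1+1 = 0 carry 1
  0+1+1 = 0 carry 1
  1+1+1 = 1 carry 1
  1+1+1 = 1 carry 1
  1+0+1 = 0 carry 1
  1+0+1 = 0 carry 1
  0+0+1 = 1
  0+1 = 1
  0+0 = 0
  1+1 = 0 carry 1
  0+0+1 = 1
  1+1 = 0 carry 1
  1+0+1 = 0 carry 1
  1+1+1 = 1 carry 1
  0+1+1 = 0 carry 1
  1+0+1 = 0 carry 1
  1+1+1 = 1 carry 1
  1+0+1 = 0 carry 1
  0+0+1 = 1
  0+1 = 1
  1+0 = 1
  0+1 = 1
  0+0 = 0
  1+1 = 0 carry 1
  final carry 1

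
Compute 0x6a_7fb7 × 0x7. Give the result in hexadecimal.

Multiply each base-16 digit by 7, carrying:
  7×7 = 49 → write 1 carry 3
  b×7+3 = 80 → write 0 carry 5
  f×7+5 = 110 → write e carry 6
  7×7+6 = 55 → write 7 carry 3
  a×7+3 = 73 → write 9 carry 4
  6×7+4 = 46 → write e carry 2
  remaining carry: 2

0x2e97e01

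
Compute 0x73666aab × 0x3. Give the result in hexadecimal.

0x15a334001

Multiply each base-16 digit by 3, carrying:
  b×3 = 33 → write 1 carry 2
  a×3+2 = 32 → write 0 carry 2
  a×3+2 = 32 → write 0 carry 2
  6×3+2 = 20 → write 4 carry 1
  6×3+1 = 19 → write 3 carry 1
  6×3+1 = 19 → write 3 carry 1
  3×3+1 = 10 → write a
  7×3 = 21 → write 5 carry 1
  remaining carry: 1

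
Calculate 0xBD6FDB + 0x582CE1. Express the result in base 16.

0x1159CBC

Add column by column in base 16, right to left:
  B+1 = C
  D+E = B carry 1
  F+C+1 = C carry 1
  6+2+1 = 9
  D+8 = 5 carry 1
  B+5+1 = 1 carry 1
  final carry 1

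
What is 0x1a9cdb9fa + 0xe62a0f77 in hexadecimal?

Add column by column in base 16, right to left:
  a+7 = 1 carry 1
  f+7+1 = 7 carry 1
  9+f+1 = 9 carry 1
  b+0+1 = c
  d+a = 7 carry 1
  c+2+1 = f
  9+6 = f
  a+e = 8 carry 1
  1+0+1 = 2

0x28ff7c971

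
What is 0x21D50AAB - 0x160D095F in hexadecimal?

0xBC8014C

Subtract column by column in base 16:
  B-F → C (borrow)
  A-5-1 → 4
  A-9 → 1
  0-0 → 0
  5-D → 8 (borrow)
  D-0-1 → C
  1-6 → B (borrow)
  2-1-1 → 0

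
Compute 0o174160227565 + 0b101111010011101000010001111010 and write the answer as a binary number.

0b10000010001000011111011001111101111

0o174160227565 = 0b1111100001110000010010111101110101 in binary.
Add column by column in base 2, right to left:
  1+0 = 1
  0+1 = 1
  1+0 = 1
  0+1 = 1
  1+1 = 0 carry 1
  1+1+1 = 1 carry 1
  1+1+1 = 1 carry 1
  0+0+1 = 1
  1+0 = 1
  1+0 = 1
  1+1 = 0 carry 1
  1+0+1 = 0 carry 1
  0+0+1 = 1
  1+0 = 1
  0+0 = 0
  0+1 = 1
  1+0 = 1
  0+1 = 1
  0+1 = 1
  0+1 = 1
  0+0 = 0
  0+0 = 0
  1+1 = 0 carry 1
  1+0+1 = 0 carry 1
  1+1+1 = 1 carry 1
  0+1+1 = 0 carry 1
  0+1+1 = 0 carry 1
  0+1+1 = 0 carry 1
  0+0+1 = 1
  1+1 = 0 carry 1
  1+0+1 = 0 carry 1
  1+0+1 = 0 carry 1
  1+0+1 = 0 carry 1
  1+0+1 = 0 carry 1
  final carry 1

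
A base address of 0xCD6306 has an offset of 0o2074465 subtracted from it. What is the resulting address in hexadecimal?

0o2074465 = 0x87935 in hexadecimal.
Subtract column by column in base 16:
  6-5 → 1
  0-3 → D (borrow)
  3-9-1 → 9 (borrow)
  6-7-1 → E (borrow)
  D-8-1 → 4
  C-0 → C

0xC4E9D1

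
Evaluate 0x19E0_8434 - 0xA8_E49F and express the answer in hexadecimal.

0x19379F95

Subtract column by column in base 16:
  4-F → 5 (borrow)
  3-9-1 → 9 (borrow)
  4-4-1 → F (borrow)
  8-E-1 → 9 (borrow)
  0-8-1 → 7 (borrow)
  E-A-1 → 3
  9-0 → 9
  1-0 → 1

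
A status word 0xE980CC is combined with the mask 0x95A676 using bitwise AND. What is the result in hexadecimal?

AND each hex digit independently (no carries):
  E&9=8, 9&5=1, 8&A=8, 0&6=0, C&7=4, C&6=4

0x818044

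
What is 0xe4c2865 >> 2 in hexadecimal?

2 bits is not a whole number of base-16 digits; in binary: 1110010011000010100001100101 >> 2 = 11100100110000101000011001.

0x3930a19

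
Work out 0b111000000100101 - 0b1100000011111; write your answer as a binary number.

Subtract column by column in base 2:
  1-1 → 0
  0-1 → 1 (borrow)
  1-1-1 → 1 (borrow)
  0-1-1 → 0 (borrow)
  0-1-1 → 0 (borrow)
  1-0-1 → 0
  0-0 → 0
  0-0 → 0
  0-0 → 0
  0-0 → 0
  0-0 → 0
  0-1 → 1 (borrow)
  1-1-1 → 1 (borrow)
  1-0-1 → 0
  1-0 → 1

0b101100000000110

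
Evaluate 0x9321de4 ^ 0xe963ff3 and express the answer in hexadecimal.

XOR each hex digit independently (no carries):
  9^e=7, 3^9=a, 2^6=4, 1^3=2, d^f=2, e^f=1, 4^3=7

0x7a42217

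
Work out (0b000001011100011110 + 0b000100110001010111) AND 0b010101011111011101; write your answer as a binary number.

Add column by column in base 2, right to left:
  0+1 = 1
  1+1 = 0 carry 1
  1+1+1 = 1 carry 1
  1+0+1 = 0 carry 1
  1+1+1 = 1 carry 1
  0+0+1 = 1
  0+1 = 1
  0+0 = 0
  1+0 = 1
  1+0 = 1
  1+1 = 0 carry 1
  0+1+1 = 0 carry 1
  1+0+1 = 0 carry 1
  0+0+1 = 1
  0+1 = 1
Sum = 0b110001101110101; now AND with 0b010101011111011101:
  000110001101110101
& 010101011111011101
= 000100001101010101

0b100001101010101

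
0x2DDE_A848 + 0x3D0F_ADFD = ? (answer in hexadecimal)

0x6AEE5645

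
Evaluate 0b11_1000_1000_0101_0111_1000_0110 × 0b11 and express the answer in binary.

Multiply each base-2 digit by 3, carrying:
  0×3 = 0 → write 0
  1×3 = 3 → write 1 carry 1
  1×3+1 = 4 → write 0 carry 2
  0×3+2 = 2 → write 0 carry 1
  0×3+1 = 1 → write 1
  0×3 = 0 → write 0
  0×3 = 0 → write 0
  1×3 = 3 → write 1 carry 1
  1×3+1 = 4 → write 0 carry 2
  1×3+2 = 5 → write 1 carry 2
  1×3+2 = 5 → write 1 carry 2
  0×3+2 = 2 → write 0 carry 1
  1×3+1 = 4 → write 0 carry 2
  0×3+2 = 2 → write 0 carry 1
  1×3+1 = 4 → write 0 carry 2
  0×3+2 = 2 → write 0 carry 1
  0×3+1 = 1 → write 1
  0×3 = 0 → write 0
  0×3 = 0 → write 0
  1×3 = 3 → write 1 carry 1
  0×3+1 = 1 → write 1
  0×3 = 0 → write 0
  0×3 = 0 → write 0
  1×3 = 3 → write 1 carry 1
  1×3+1 = 4 → write 0 carry 2
  1×3+2 = 5 → write 1 carry 2
  remaining carry: 10

0b1010100110010000011010010010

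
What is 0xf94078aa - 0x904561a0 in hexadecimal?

0x68fb170a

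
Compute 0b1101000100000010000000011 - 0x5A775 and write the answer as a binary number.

0x5A775 = 0b1011010011101110101 in binary.
Subtract column by column in base 2:
  1-1 → 0
  1-0 → 1
  0-1 → 1 (borrow)
  0-0-1 → 1 (borrow)
  0-1-1 → 0 (borrow)
  0-1-1 → 0 (borrow)
  0-1-1 → 0 (borrow)
  0-0-1 → 1 (borrow)
  0-1-1 → 0 (borrow)
  0-1-1 → 0 (borrow)
  1-1-1 → 1 (borrow)
  0-0-1 → 1 (borrow)
  0-0-1 → 1 (borrow)
  0-1-1 → 0 (borrow)
  0-0-1 → 1 (borrow)
  0-1-1 → 0 (borrow)
  0-1-1 → 0 (borrow)
  1-0-1 → 0
  0-1 → 1 (borrow)
  0-0-1 → 1 (borrow)
  0-0-1 → 1 (borrow)
  1-0-1 → 0
  0-0 → 0
  1-0 → 1
  1-0 → 1

0b1100111000101110010001110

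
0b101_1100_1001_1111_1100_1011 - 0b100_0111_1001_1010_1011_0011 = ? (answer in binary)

0b101010000010100011000

Subtract column by column in base 2:
  1-1 → 0
  1-1 → 0
  0-0 → 0
  1-0 → 1
  0-1 → 1 (borrow)
  0-1-1 → 0 (borrow)
  1-0-1 → 0
  1-1 → 0
  1-0 → 1
  1-1 → 0
  1-0 → 1
  1-1 → 0
  1-1 → 0
  0-0 → 0
  0-0 → 0
  1-1 → 0
  0-1 → 1 (borrow)
  0-1-1 → 0 (borrow)
  1-1-1 → 1 (borrow)
  1-0-1 → 0
  1-0 → 1
  0-0 → 0
  1-1 → 0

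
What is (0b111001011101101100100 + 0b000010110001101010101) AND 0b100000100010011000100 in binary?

Add column by column in base 2, right to left:
  0+1 = 1
  0+0 = 0
  1+1 = 0 carry 1
  0+0+1 = 1
  0+1 = 1
  1+0 = 1
  1+1 = 0 carry 1
  0+0+1 = 1
  1+1 = 0 carry 1
  1+1+1 = 1 carry 1
  0+0+1 = 1
  1+0 = 1
  1+0 = 1
  1+1 = 0 carry 1
  0+1+1 = 0 carry 1
  1+0+1 = 0 carry 1
  0+1+1 = 0 carry 1
  0+0+1 = 1
  1+0 = 1
  1+0 = 1
  1+0 = 1
Sum = 0b111100001111010111001; now AND with 0b100000100010011000100:
  111100001111010111001
& 100000100010011000100
= 100000000010010000000

0b100000000010010000000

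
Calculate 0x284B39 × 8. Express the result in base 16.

Multiply each base-16 digit by 8, carrying:
  9×8 = 72 → write 8 carry 4
  3×8+4 = 28 → write C carry 1
  B×8+1 = 89 → write 9 carry 5
  4×8+5 = 37 → write 5 carry 2
  8×8+2 = 66 → write 2 carry 4
  2×8+4 = 20 → write 4 carry 1
  remaining carry: 1

0x14259C8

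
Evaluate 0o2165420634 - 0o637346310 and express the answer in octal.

0o1326052324

Subtract column by column in base 8:
  4-0 → 4
  3-1 → 2
  6-3 → 3
  0-6 → 2 (borrow)
  2-4-1 → 5 (borrow)
  4-3-1 → 0
  5-7 → 6 (borrow)
  6-3-1 → 2
  1-6 → 3 (borrow)
  2-0-1 → 1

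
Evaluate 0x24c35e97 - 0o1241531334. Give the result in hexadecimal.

0o1241531334 = 0xa86b2dc in hexadecimal.
Subtract column by column in base 16:
  7-c → b (borrow)
  9-d-1 → b (borrow)
  e-2-1 → b
  5-b → a (borrow)
  3-6-1 → c (borrow)
  c-8-1 → 3
  4-a → a (borrow)
  2-0-1 → 1

0x1a3cabbb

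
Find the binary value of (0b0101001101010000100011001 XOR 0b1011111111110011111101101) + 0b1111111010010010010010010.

0b11110101100110101110000110

First 0b0101001101010000100011001 XOR 0b1011111111110011111101101 = 0b1110110010100011011110100.
Add column by column in base 2, right to left:
  0+0 = 0
  0+1 = 1
  1+0 = 1
  0+0 = 0
  1+1 = 0 carry 1
  1+0+1 = 0 carry 1
  1+0+1 = 0 carry 1
  1+1+1 = 1 carry 1
  0+0+1 = 1
  1+0 = 1
  1+1 = 0 carry 1
  0+0+1 = 1
  0+0 = 0
  0+1 = 1
  1+0 = 1
  0+0 = 0
  1+1 = 0 carry 1
  0+0+1 = 1
  0+1 = 1
  1+1 = 0 carry 1
  1+1+1 = 1 carry 1
  0+1+1 = 0 carry 1
  1+1+1 = 1 carry 1
  1+1+1 = 1 carry 1
  1+1+1 = 1 carry 1
  final carry 1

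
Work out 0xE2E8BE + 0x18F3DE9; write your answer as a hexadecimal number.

Add column by column in base 16, right to left:
  E+9 = 7 carry 1
  B+E+1 = A carry 1
  8+D+1 = 6 carry 1
  E+3+1 = 2 carry 1
  2+F+1 = 2 carry 1
  E+8+1 = 7 carry 1
  0+1+1 = 2

0x27226A7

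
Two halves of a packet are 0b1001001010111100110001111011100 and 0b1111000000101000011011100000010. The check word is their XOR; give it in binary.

0b0110001010010100101010011011110

XOR bit by bit (1 where the bits differ):
  1001001010111100110001111011100
^ 1111000000101000011011100000010
= 0110001010010100101010011011110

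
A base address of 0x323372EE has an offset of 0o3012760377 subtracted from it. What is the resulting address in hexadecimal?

0o3012760377 = 0x182BE0FF in hexadecimal.
Subtract column by column in base 16:
  E-F → F (borrow)
  E-F-1 → E (borrow)
  2-0-1 → 1
  7-E → 9 (borrow)
  3-B-1 → 7 (borrow)
  3-2-1 → 0
  2-8 → A (borrow)
  3-1-1 → 1

0x1A0791EF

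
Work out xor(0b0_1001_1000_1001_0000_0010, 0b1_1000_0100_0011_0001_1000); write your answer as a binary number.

XOR bit by bit (1 where the bits differ):
  010011000100100000010
^ 110000100001100011000
= 100011100101000011010

0b100011100101000011010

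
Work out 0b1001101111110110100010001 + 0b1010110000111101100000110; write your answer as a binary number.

0b10100100000110100000010111

Add column by column in base 2, right to left:
  1+0 = 1
  0+1 = 1
  0+1 = 1
  0+0 = 0
  1+0 = 1
  0+0 = 0
  0+0 = 0
  0+0 = 0
  1+1 = 0 carry 1
  0+1+1 = 0 carry 1
  1+0+1 = 0 carry 1
  1+1+1 = 1 carry 1
  0+1+1 = 0 carry 1
  1+1+1 = 1 carry 1
  1+1+1 = 1 carry 1
  1+0+1 = 0 carry 1
  1+0+1 = 0 carry 1
  1+0+1 = 0 carry 1
  1+0+1 = 0 carry 1
  0+1+1 = 0 carry 1
  1+1+1 = 1 carry 1
  1+0+1 = 0 carry 1
  0+1+1 = 0 carry 1
  0+0+1 = 1
  1+1 = 0 carry 1
  final carry 1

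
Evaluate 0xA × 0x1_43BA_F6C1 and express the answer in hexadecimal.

0xCA54DA38A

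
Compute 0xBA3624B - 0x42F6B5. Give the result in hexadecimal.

0xB606B96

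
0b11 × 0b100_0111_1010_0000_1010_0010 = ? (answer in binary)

Multiply each base-2 digit by 3, carrying:
  0×3 = 0 → write 0
  1×3 = 3 → write 1 carry 1
  0×3+1 = 1 → write 1
  0×3 = 0 → write 0
  0×3 = 0 → write 0
  1×3 = 3 → write 1 carry 1
  0×3+1 = 1 → write 1
  1×3 = 3 → write 1 carry 1
  0×3+1 = 1 → write 1
  0×3 = 0 → write 0
  0×3 = 0 → write 0
  0×3 = 0 → write 0
  0×3 = 0 → write 0
  1×3 = 3 → write 1 carry 1
  0×3+1 = 1 → write 1
  1×3 = 3 → write 1 carry 1
  1×3+1 = 4 → write 0 carry 2
  1×3+2 = 5 → write 1 carry 2
  1×3+2 = 5 → write 1 carry 2
  0×3+2 = 2 → write 0 carry 1
  0×3+1 = 1 → write 1
  0×3 = 0 → write 0
  1×3 = 3 → write 1 carry 1
  remaining carry: 1

0b110101101110000111100110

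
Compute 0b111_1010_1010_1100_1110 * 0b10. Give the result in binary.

Multiply each base-2 digit by 2, carrying:
  0×2 = 0 → write 0
  1×2 = 2 → write 0 carry 1
  1×2+1 = 3 → write 1 carry 1
  1×2+1 = 3 → write 1 carry 1
  0×2+1 = 1 → write 1
  0×2 = 0 → write 0
  1×2 = 2 → write 0 carry 1
  1×2+1 = 3 → write 1 carry 1
  0×2+1 = 1 → write 1
  1×2 = 2 → write 0 carry 1
  0×2+1 = 1 → write 1
  1×2 = 2 → write 0 carry 1
  0×2+1 = 1 → write 1
  1×2 = 2 → write 0 carry 1
  0×2+1 = 1 → write 1
  1×2 = 2 → write 0 carry 1
  1×2+1 = 3 → write 1 carry 1
  1×2+1 = 3 → write 1 carry 1
  1×2+1 = 3 → write 1 carry 1
  remaining carry: 1

0b11110101010110011100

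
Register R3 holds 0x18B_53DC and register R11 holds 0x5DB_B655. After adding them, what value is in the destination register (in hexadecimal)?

0x7670A31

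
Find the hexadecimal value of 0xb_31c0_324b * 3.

Multiply each base-16 digit by 3, carrying:
  b×3 = 33 → write 1 carry 2
  4×3+2 = 14 → write e
  2×3 = 6 → write 6
  3×3 = 9 → write 9
  0×3 = 0 → write 0
  c×3 = 36 → write 4 carry 2
  1×3+2 = 5 → write 5
  3×3 = 9 → write 9
  b×3 = 33 → write 1 carry 2
  remaining carry: 2

0x21954096e1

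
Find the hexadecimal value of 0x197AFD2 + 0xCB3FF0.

Add column by column in base 16, right to left:
  2+0 = 2
  D+F = C carry 1
  F+F+1 = F carry 1
  A+3+1 = E
  7+B = 2 carry 1
  9+C+1 = 6 carry 1
  1+0+1 = 2

0x262EFC2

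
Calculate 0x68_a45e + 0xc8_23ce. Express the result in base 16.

0x130c82c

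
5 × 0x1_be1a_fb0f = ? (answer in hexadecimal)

0x8b686e74b

Multiply each base-16 digit by 5, carrying:
  f×5 = 75 → write b carry 4
  0×5+4 = 4 → write 4
  b×5 = 55 → write 7 carry 3
  f×5+3 = 78 → write e carry 4
  a×5+4 = 54 → write 6 carry 3
  1×5+3 = 8 → write 8
  e×5 = 70 → write 6 carry 4
  b×5+4 = 59 → write b carry 3
  1×5+3 = 8 → write 8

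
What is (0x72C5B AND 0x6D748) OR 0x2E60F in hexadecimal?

0x6E64F

0x72C5B AND 0x6D748 = 0x60448.
Then OR with 0x2E60F.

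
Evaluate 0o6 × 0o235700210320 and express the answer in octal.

Multiply each base-8 digit by 6, carrying:
  0×6 = 0 → write 0
  2×6 = 12 → write 4 carry 1
  3×6+1 = 19 → write 3 carry 2
  0×6+2 = 2 → write 2
  1×6 = 6 → write 6
  2×6 = 12 → write 4 carry 1
  0×6+1 = 1 → write 1
  0×6 = 0 → write 0
  7×6 = 42 → write 2 carry 5
  5×6+5 = 35 → write 3 carry 4
  3×6+4 = 22 → write 6 carry 2
  2×6+2 = 14 → write 6 carry 1
  remaining carry: 1

0o1663201462340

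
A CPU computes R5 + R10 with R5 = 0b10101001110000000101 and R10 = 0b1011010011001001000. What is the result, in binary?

0b100000100001001001101

Add column by column in base 2, right to left:
  1+0 = 1
  0+0 = 0
  1+0 = 1
  0+1 = 1
  0+0 = 0
  0+0 = 0
  0+1 = 1
  0+0 = 0
  0+0 = 0
  0+1 = 1
  1+1 = 0 carry 1
  1+0+1 = 0 carry 1
  1+0+1 = 0 carry 1
  0+1+1 = 0 carry 1
  0+0+1 = 1
  1+1 = 0 carry 1
  0+1+1 = 0 carry 1
  1+0+1 = 0 carry 1
  0+1+1 = 0 carry 1
  1+0+1 = 0 carry 1
  final carry 1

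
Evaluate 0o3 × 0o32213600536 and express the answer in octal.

0o116643202032

Multiply each base-8 digit by 3, carrying:
  6×3 = 18 → write 2 carry 2
  3×3+2 = 11 → write 3 carry 1
  5×3+1 = 16 → write 0 carry 2
  0×3+2 = 2 → write 2
  0×3 = 0 → write 0
  6×3 = 18 → write 2 carry 2
  3×3+2 = 11 → write 3 carry 1
  1×3+1 = 4 → write 4
  2×3 = 6 → write 6
  2×3 = 6 → write 6
  3×3 = 9 → write 1 carry 1
  remaining carry: 1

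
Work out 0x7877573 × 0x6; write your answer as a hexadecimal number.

0x2d2cc0b2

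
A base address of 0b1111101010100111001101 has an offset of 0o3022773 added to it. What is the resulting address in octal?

0o22547710

0b1111101010100111001101 = 0o17524715 in octal.
Add column by column in base 8, right to left:
  5+3 = 0 carry 1
  1+7+1 = 1 carry 1
  7+7+1 = 7 carry 1
  4+2+1 = 7
  2+2 = 4
  5+0 = 5
  7+3 = 2 carry 1
  1+0+1 = 2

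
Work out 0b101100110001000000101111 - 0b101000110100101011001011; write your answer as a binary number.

0b11111100010101100100

Subtract column by column in base 2:
  1-1 → 0
  1-1 → 0
  1-0 → 1
  1-1 → 0
  0-0 → 0
  1-0 → 1
  0-1 → 1 (borrow)
  0-1-1 → 0 (borrow)
  0-0-1 → 1 (borrow)
  0-1-1 → 0 (borrow)
  0-0-1 → 1 (borrow)
  0-1-1 → 0 (borrow)
  1-0-1 → 0
  0-0 → 0
  0-1 → 1 (borrow)
  0-0-1 → 1 (borrow)
  1-1-1 → 1 (borrow)
  1-1-1 → 1 (borrow)
  0-0-1 → 1 (borrow)
  0-0-1 → 1 (borrow)
  1-0-1 → 0
  1-1 → 0
  0-0 → 0
  1-1 → 0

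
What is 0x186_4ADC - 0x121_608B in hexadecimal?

0x64EA51

Subtract column by column in base 16:
  C-B → 1
  D-8 → 5
  A-0 → A
  4-6 → E (borrow)
  6-1-1 → 4
  8-2 → 6
  1-1 → 0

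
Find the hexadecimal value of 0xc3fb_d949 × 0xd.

Multiply each base-16 digit by 13, carrying:
  9×13 = 117 → write 5 carry 7
  4×13+7 = 59 → write b carry 3
  9×13+3 = 120 → write 8 carry 7
  d×13+7 = 176 → write 0 carry 11
  b×13+11 = 154 → write a carry 9
  f×13+9 = 204 → write c carry 12
  3×13+12 = 51 → write 3 carry 3
  c×13+3 = 159 → write f carry 9
  remaining carry: 9

0x9f3ca08b5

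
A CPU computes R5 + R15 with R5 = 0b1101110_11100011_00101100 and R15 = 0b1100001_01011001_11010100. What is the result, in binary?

0b110100000011110100000000

Add column by column in base 2, right to left:
  0+0 = 0
  0+0 = 0
  1+1 = 0 carry 1
  1+0+1 = 0 carry 1
  0+1+1 = 0 carry 1
  1+0+1 = 0 carry 1
  0+1+1 = 0 carry 1
  0+1+1 = 0 carry 1
  1+1+1 = 1 carry 1
  1+0+1 = 0 carry 1
  0+0+1 = 1
  0+1 = 1
  0+1 = 1
  1+0 = 1
  1+1 = 0 carry 1
  1+0+1 = 0 carry 1
  0+1+1 = 0 carry 1
  1+0+1 = 0 carry 1
  1+0+1 = 0 carry 1
  1+0+1 = 0 carry 1
  0+0+1 = 1
  1+1 = 0 carry 1
  1+1+1 = 1 carry 1
  final carry 1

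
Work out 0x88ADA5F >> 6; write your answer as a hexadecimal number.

6 bits is not a whole number of base-16 digits; in binary: 1000100010101101101001011111 >> 6 = 1000100010101101101001.

0x222B69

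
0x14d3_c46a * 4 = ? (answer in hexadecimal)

Multiply each base-16 digit by 4, carrying:
  a×4 = 40 → write 8 carry 2
  6×4+2 = 26 → write a carry 1
  4×4+1 = 17 → write 1 carry 1
  c×4+1 = 49 → write 1 carry 3
  3×4+3 = 15 → write f
  d×4 = 52 → write 4 carry 3
  4×4+3 = 19 → write 3 carry 1
  1×4+1 = 5 → write 5

0x534f11a8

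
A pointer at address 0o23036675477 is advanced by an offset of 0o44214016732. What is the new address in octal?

Add column by column in base 8, right to left:
  7+2 = 1 carry 1
  7+3+1 = 3 carry 1
  4+7+1 = 4 carry 1
  5+6+1 = 4 carry 1
  7+1+1 = 1 carry 1
  6+0+1 = 7
  6+4 = 2 carry 1
  3+1+1 = 5
  0+2 = 2
  3+4 = 7
  2+4 = 6

0o67252714431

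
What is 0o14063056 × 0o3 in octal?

Multiply each base-8 digit by 3, carrying:
  6×3 = 18 → write 2 carry 2
  5×3+2 = 17 → write 1 carry 2
  0×3+2 = 2 → write 2
  3×3 = 9 → write 1 carry 1
  6×3+1 = 19 → write 3 carry 2
  0×3+2 = 2 → write 2
  4×3 = 12 → write 4 carry 1
  1×3+1 = 4 → write 4

0o44231212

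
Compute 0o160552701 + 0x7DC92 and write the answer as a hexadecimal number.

0x1CAB253

0o160552701 = 0x1C2D5C1 in hexadecimal.
Add column by column in base 16, right to left:
  1+2 = 3
  C+9 = 5 carry 1
  5+C+1 = 2 carry 1
  D+D+1 = B carry 1
  2+7+1 = A
  C+0 = C
  1+0 = 1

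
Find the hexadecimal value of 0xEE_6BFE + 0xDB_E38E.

0x1CA4F8C

Add column by column in base 16, right to left:
  E+E = C carry 1
  F+8+1 = 8 carry 1
  B+3+1 = F
  6+E = 4 carry 1
  E+B+1 = A carry 1
  E+D+1 = C carry 1
  final carry 1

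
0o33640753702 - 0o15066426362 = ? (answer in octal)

0o16552325320

Subtract column by column in base 8:
  2-2 → 0
  0-6 → 2 (borrow)
  7-3-1 → 3
  3-6 → 5 (borrow)
  5-2-1 → 2
  7-4 → 3
  0-6 → 2 (borrow)
  4-6-1 → 5 (borrow)
  6-0-1 → 5
  3-5 → 6 (borrow)
  3-1-1 → 1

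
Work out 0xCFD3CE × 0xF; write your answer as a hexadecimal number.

Multiply each base-16 digit by 15, carrying:
  E×15 = 210 → write 2 carry 13
  C×15+13 = 193 → write 1 carry 12
  3×15+12 = 57 → write 9 carry 3
  D×15+3 = 198 → write 6 carry 12
  F×15+12 = 237 → write D carry 14
  C×15+14 = 194 → write 2 carry 12
  remaining carry: C

0xC2D6912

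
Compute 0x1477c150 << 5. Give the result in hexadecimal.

0x28ef82a00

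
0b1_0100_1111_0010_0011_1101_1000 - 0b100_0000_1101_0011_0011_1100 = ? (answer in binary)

0b1000011100101000010011100

Subtract column by column in base 2:
  0-0 → 0
  0-0 → 0
  0-1 → 1 (borrow)
  1-1-1 → 1 (borrow)
  1-1-1 → 1 (borrow)
  0-1-1 → 0 (borrow)
  1-0-1 → 0
  1-0 → 1
  1-1 → 0
  1-1 → 0
  0-0 → 0
  0-0 → 0
  0-1 → 1 (borrow)
  1-0-1 → 0
  0-1 → 1 (borrow)
  0-1-1 → 0 (borrow)
  1-0-1 → 0
  1-0 → 1
  1-0 → 1
  1-0 → 1
  0-0 → 0
  0-0 → 0
  1-1 → 0
  0-0 → 0
  1-0 → 1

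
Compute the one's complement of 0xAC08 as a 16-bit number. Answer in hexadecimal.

0x53F7

Each hex digit d becomes F−d:
  A→5, C→3, 0→F, 8→7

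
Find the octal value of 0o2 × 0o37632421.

0o77465042

Multiply each base-8 digit by 2, carrying:
  1×2 = 2 → write 2
  2×2 = 4 → write 4
  4×2 = 8 → write 0 carry 1
  2×2+1 = 5 → write 5
  3×2 = 6 → write 6
  6×2 = 12 → write 4 carry 1
  7×2+1 = 15 → write 7 carry 1
  3×2+1 = 7 → write 7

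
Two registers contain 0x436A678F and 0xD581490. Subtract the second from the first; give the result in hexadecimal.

Subtract column by column in base 16:
  F-0 → F
  8-9 → F (borrow)
  7-4-1 → 2
  6-1 → 5
  A-8 → 2
  6-5 → 1
  3-D → 6 (borrow)
  4-0-1 → 3

0x361252FF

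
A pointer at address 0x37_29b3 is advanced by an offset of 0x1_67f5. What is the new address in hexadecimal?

Add column by column in base 16, right to left:
  3+5 = 8
  b+f = a carry 1
  9+7+1 = 1 carry 1
  2+6+1 = 9
  7+1 = 8
  3+0 = 3

0x3891a8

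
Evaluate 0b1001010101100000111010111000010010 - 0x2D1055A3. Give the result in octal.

0o105034654157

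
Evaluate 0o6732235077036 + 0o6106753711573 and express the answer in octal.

Add column by column in base 8, right to left:
  6+3 = 1 carry 1
  3+7+1 = 3 carry 1
  0+5+1 = 6
  7+1 = 0 carry 1
  7+1+1 = 1 carry 1
  0+7+1 = 0 carry 1
  5+3+1 = 1 carry 1
  3+5+1 = 1 carry 1
  2+7+1 = 2 carry 1
  2+6+1 = 1 carry 1
  3+0+1 = 4
  7+1 = 0 carry 1
  6+6+1 = 5 carry 1
  final carry 1

0o15041211010631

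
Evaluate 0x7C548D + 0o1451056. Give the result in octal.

0x7C548D = 0o37052215 in octal.
Add column by column in base 8, right to left:
  5+6 = 3 carry 1
  1+5+1 = 7
  2+0 = 2
  2+1 = 3
  5+5 = 2 carry 1
  0+4+1 = 5
  7+1 = 0 carry 1
  3+0+1 = 4

0o40523273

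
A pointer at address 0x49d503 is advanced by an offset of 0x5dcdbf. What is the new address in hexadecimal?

0xa7a2c2

Add column by column in base 16, right to left:
  3+f = 2 carry 1
  0+b+1 = c
  5+d = 2 carry 1
  d+c+1 = a carry 1
  9+d+1 = 7 carry 1
  4+5+1 = a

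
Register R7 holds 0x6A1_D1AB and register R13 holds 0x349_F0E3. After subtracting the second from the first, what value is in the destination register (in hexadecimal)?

Subtract column by column in base 16:
  B-3 → 8
  A-E → C (borrow)
  1-0-1 → 0
  D-F → E (borrow)
  1-9-1 → 7 (borrow)
  A-4-1 → 5
  6-3 → 3

0x357E0C8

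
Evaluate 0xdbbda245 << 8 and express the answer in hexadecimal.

Shifting left by 8 bits = 2 hex digits: append 2 zeros.

0xdbbda24500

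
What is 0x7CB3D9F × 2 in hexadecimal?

0xF967B3E

Multiply each base-16 digit by 2, carrying:
  F×2 = 30 → write E carry 1
  9×2+1 = 19 → write 3 carry 1
  D×2+1 = 27 → write B carry 1
  3×2+1 = 7 → write 7
  B×2 = 22 → write 6 carry 1
  C×2+1 = 25 → write 9 carry 1
  7×2+1 = 15 → write F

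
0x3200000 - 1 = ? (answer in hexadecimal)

0x31FFFFF

The trailing 5 digits are 0, so subtracting 1 borrows through: they become F and the next digit up decrements.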